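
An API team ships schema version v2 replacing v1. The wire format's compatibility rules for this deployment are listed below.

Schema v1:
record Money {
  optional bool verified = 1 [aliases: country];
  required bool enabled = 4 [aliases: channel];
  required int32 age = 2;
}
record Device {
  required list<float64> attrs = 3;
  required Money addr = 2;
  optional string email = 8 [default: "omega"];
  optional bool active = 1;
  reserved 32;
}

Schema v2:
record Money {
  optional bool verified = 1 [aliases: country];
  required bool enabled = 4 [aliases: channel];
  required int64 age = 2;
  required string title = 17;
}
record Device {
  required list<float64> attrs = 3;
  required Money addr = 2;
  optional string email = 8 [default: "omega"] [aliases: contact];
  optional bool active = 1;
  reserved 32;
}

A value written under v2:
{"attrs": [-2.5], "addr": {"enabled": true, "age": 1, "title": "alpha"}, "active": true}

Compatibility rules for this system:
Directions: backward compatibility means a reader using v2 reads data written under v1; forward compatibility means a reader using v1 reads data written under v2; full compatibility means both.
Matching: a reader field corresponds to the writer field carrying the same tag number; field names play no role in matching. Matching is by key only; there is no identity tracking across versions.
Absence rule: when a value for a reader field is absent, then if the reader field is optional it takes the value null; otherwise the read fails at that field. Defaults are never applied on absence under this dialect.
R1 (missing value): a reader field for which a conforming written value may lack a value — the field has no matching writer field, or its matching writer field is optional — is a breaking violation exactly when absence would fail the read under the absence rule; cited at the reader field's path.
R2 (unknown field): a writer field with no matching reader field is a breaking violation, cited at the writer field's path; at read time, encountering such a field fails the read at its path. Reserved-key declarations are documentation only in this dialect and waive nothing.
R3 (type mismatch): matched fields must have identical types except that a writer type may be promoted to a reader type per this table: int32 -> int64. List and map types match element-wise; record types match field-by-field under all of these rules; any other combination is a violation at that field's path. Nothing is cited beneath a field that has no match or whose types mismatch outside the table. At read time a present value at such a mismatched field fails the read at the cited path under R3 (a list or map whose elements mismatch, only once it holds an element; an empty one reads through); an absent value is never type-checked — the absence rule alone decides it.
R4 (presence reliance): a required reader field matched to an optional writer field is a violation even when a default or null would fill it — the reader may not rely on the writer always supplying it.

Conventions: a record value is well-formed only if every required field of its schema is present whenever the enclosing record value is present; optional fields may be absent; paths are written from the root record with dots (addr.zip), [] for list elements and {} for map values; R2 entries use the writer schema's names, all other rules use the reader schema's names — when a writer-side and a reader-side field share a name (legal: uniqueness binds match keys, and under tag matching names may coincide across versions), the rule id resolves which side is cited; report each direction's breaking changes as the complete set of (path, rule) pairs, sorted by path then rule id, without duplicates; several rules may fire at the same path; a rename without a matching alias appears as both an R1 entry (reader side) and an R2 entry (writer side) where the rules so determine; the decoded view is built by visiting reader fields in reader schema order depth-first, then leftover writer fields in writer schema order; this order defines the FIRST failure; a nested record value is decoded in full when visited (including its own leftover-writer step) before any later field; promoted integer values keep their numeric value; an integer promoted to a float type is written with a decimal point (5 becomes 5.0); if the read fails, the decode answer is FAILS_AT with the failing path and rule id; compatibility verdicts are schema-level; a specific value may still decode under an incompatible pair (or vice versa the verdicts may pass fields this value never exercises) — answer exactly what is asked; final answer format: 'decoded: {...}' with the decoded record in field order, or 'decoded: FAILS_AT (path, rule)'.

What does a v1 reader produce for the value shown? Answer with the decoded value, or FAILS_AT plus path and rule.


in Device below, arrows point writer -> reader
decode walk for Device under reader schema v1:
  attrs := [-2.5]
  addr.verified := null (not supplied -> null)
  addr.enabled := true
  read fails at addr.age under R3
  => FAILS_AT (addr.age, R3)
checking off the Device differences that do not matter here:
  added field title to record Money: required string, tag 17 (in v2 it sits last) -> a verdict-level change on Device — the shown value reads the same

decoded: FAILS_AT (addr.age, R3)


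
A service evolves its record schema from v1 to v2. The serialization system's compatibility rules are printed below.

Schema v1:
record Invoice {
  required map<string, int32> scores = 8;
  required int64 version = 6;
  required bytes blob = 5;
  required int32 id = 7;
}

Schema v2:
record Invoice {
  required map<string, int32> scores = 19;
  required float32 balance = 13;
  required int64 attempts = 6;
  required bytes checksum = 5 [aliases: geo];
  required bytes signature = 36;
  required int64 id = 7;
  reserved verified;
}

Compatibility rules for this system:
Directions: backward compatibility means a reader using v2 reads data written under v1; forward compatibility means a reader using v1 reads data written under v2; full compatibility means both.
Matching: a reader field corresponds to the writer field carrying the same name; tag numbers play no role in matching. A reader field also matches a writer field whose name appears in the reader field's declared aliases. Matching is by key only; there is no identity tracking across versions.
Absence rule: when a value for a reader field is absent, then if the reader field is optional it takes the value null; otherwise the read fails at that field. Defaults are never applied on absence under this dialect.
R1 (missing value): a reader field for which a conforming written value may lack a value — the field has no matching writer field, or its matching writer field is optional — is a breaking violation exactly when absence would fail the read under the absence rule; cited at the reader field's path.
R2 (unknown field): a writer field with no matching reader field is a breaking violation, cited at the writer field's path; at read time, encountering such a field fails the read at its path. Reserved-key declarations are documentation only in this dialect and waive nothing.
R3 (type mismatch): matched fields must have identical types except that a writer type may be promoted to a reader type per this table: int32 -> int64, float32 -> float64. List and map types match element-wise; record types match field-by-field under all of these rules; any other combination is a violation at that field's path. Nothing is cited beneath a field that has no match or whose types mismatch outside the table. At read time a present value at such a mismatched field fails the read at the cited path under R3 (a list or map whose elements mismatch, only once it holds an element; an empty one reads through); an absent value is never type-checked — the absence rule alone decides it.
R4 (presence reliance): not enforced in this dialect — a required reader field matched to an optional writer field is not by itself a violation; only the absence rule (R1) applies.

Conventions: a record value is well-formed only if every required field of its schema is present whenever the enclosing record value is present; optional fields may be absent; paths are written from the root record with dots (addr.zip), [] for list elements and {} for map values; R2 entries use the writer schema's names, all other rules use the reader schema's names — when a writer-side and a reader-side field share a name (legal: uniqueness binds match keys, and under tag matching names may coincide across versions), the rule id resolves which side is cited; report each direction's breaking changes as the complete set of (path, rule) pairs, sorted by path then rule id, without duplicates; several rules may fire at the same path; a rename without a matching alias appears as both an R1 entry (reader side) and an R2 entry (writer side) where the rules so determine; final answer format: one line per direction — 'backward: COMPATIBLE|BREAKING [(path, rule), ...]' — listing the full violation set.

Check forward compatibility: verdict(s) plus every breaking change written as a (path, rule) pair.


forward: BREAKING [(attempts, R2), (balance, R2), (blob, R1), (checksum, R2), (id, R3), (signature, R2), (version, R1)]

each type pair in Invoice: writer, then reader
forward analysis of Invoice with v1 as reader and v2 as writer:
  scores <- scores (map<string, int32> -> map<string, int32>, writer required)
  version: no writer match
  blob: no writer match
  id <- id (int64 -> int32, writer required)
  leftover writer field: balance
  leftover writer field: attempts
  leftover writer field: checksum
  leftover writer field: signature
  breaking: (attempts, R2)
  breaking: (balance, R2)
  breaking: (blob, R1)
  breaking: (checksum, R2)
  breaking: (id, R3)
  breaking: (signature, R2)
  breaking: (version, R1)
  => 7 violation(s): forward is BREAKING for Invoice
ruling out the remaining Invoice differences:
  field scores in record Invoice: tag 8 changed to 19 -> fires no rule on Invoice, leaving the asked answer as it is


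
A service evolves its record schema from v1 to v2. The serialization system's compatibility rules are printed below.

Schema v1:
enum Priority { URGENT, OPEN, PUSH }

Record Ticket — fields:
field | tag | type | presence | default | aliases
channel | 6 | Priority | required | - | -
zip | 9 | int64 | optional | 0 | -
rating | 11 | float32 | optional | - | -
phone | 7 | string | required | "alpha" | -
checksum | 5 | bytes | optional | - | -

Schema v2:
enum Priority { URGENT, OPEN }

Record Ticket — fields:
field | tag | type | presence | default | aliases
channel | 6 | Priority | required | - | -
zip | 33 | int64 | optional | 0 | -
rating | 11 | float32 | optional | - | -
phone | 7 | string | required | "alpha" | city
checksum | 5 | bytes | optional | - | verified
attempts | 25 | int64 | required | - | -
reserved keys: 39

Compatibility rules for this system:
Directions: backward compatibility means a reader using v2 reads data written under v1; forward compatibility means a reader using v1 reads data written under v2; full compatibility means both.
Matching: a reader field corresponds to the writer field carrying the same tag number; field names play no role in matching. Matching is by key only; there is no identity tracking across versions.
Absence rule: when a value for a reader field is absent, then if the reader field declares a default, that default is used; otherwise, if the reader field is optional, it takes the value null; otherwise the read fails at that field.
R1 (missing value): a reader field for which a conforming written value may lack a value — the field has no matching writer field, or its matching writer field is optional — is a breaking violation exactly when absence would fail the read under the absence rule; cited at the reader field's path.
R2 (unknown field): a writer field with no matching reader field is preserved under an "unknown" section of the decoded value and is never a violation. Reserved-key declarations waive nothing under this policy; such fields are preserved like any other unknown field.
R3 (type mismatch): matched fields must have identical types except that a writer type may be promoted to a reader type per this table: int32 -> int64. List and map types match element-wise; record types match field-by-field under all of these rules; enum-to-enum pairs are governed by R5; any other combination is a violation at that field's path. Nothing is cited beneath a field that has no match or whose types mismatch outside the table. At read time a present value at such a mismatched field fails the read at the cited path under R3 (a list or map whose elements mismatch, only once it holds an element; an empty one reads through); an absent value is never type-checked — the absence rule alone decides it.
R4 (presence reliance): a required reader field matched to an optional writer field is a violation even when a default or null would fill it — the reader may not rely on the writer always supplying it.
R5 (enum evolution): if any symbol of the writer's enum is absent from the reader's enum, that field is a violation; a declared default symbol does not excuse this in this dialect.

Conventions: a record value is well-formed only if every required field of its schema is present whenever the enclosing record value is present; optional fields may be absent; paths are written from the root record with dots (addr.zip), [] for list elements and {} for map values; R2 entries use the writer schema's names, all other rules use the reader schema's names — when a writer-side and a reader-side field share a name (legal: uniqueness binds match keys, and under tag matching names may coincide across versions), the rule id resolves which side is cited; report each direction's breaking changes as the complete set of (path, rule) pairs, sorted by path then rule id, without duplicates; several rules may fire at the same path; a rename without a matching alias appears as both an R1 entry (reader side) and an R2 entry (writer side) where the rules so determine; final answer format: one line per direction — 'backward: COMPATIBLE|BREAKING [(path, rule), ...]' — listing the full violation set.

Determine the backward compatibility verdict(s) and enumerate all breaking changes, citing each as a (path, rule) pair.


each type pair in Ticket: writer, then reader
backward pass over Ticket, reader schema v2, writer schema v1:
  writer required, Priority -> Priority: reader channel maps from writer channel
  no writer field matches reader zip
  writer optional, float32 -> float32: reader rating maps from writer rating
  writer required, string -> string: reader phone maps from writer phone
  writer optional, bytes -> bytes: reader checksum maps from writer checksum
  no writer field matches reader attempts
  leftover writer field: zip
  breaking: (attempts, R1)
  breaking: (channel, R5)
  => 2 violation(s): backward is BREAKING for Ticket
checking off the Ticket differences that do not matter here:
  field zip in record Ticket: tag 9 changed to 33 -> fires no rule on Ticket, leaving the asked answer as it is

backward: BREAKING [(attempts, R1), (channel, R5)]


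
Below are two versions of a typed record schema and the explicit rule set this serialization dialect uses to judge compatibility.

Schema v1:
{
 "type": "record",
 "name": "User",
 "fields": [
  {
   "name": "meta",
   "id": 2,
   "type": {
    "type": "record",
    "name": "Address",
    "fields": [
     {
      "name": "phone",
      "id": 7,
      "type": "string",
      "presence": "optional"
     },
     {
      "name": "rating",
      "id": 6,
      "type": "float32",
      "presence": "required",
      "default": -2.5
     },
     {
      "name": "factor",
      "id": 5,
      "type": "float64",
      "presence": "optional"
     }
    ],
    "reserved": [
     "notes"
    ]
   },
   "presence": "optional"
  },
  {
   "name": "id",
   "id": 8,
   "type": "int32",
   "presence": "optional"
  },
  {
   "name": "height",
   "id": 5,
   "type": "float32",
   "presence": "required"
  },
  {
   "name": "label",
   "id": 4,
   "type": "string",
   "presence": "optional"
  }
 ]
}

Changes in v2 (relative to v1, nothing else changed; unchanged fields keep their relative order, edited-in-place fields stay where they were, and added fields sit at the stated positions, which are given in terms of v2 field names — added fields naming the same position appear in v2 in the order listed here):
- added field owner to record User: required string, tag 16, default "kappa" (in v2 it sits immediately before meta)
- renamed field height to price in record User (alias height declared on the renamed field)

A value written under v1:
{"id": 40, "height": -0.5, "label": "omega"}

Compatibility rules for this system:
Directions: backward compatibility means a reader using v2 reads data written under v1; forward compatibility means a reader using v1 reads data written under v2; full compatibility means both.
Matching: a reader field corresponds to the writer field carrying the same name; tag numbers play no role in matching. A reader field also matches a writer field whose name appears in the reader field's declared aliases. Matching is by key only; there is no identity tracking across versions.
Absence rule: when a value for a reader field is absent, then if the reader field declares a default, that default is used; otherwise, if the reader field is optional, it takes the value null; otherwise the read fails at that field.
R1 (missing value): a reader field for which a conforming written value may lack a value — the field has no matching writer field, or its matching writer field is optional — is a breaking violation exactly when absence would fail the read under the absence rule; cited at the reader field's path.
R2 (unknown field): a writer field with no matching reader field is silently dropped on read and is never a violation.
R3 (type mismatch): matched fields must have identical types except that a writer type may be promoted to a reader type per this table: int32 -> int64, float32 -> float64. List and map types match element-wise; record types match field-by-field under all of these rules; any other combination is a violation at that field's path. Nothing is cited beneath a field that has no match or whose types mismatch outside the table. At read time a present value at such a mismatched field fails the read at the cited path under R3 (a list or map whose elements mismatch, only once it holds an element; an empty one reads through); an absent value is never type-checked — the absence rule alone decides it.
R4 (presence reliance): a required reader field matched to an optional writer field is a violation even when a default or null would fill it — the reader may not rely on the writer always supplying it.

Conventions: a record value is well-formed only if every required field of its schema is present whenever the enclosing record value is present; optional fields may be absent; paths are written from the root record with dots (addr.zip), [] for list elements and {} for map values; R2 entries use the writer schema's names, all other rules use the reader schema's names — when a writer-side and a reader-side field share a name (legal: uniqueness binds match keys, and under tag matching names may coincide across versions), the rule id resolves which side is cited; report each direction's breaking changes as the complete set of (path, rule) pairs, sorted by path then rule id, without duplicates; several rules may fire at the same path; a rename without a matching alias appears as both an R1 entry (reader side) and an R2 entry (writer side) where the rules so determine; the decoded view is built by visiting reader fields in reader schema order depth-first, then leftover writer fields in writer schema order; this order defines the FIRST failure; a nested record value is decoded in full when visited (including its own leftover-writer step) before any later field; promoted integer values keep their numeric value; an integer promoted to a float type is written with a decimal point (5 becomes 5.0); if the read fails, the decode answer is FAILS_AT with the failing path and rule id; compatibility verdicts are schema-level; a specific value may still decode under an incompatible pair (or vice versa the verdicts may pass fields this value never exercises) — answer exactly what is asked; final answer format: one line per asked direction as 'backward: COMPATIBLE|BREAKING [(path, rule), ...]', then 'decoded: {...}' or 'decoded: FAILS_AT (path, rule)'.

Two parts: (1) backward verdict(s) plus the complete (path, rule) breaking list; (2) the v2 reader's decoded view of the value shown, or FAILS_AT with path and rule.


backward: COMPATIBLE []; decoded: {"owner": "kappa", "meta": null, "id": 40, "price": -0.5, "label": "omega"}

in User below, arrows point writer -> reader
backward on User — v2 reading data written by v1:
  owner has no writer counterpart
  Address -> Address, writer optional: meta aligns to meta
  int32 -> int32, writer optional: id aligns to id
  float32 -> float32, writer required: price aligns to height
  string -> string, writer optional: label aligns to label
  string -> string, writer optional: meta.phone aligns to meta.phone
  float32 -> float32, writer required: meta.rating aligns to meta.rating
  float64 -> float64, writer optional: meta.factor aligns to meta.factor
  => backward verdict for User: COMPATIBLE, no violations
decoding the User value with the v2 reader:
  owner := "kappa" (absent -> default)
  meta := null (absent, optional -> null)
  id := 40
  price := -0.5 (from writer height)
  label := "omega"
  => decoded: {"owner": "kappa", "meta": null, "id": 40, "price": -0.5, "label": "omega"}


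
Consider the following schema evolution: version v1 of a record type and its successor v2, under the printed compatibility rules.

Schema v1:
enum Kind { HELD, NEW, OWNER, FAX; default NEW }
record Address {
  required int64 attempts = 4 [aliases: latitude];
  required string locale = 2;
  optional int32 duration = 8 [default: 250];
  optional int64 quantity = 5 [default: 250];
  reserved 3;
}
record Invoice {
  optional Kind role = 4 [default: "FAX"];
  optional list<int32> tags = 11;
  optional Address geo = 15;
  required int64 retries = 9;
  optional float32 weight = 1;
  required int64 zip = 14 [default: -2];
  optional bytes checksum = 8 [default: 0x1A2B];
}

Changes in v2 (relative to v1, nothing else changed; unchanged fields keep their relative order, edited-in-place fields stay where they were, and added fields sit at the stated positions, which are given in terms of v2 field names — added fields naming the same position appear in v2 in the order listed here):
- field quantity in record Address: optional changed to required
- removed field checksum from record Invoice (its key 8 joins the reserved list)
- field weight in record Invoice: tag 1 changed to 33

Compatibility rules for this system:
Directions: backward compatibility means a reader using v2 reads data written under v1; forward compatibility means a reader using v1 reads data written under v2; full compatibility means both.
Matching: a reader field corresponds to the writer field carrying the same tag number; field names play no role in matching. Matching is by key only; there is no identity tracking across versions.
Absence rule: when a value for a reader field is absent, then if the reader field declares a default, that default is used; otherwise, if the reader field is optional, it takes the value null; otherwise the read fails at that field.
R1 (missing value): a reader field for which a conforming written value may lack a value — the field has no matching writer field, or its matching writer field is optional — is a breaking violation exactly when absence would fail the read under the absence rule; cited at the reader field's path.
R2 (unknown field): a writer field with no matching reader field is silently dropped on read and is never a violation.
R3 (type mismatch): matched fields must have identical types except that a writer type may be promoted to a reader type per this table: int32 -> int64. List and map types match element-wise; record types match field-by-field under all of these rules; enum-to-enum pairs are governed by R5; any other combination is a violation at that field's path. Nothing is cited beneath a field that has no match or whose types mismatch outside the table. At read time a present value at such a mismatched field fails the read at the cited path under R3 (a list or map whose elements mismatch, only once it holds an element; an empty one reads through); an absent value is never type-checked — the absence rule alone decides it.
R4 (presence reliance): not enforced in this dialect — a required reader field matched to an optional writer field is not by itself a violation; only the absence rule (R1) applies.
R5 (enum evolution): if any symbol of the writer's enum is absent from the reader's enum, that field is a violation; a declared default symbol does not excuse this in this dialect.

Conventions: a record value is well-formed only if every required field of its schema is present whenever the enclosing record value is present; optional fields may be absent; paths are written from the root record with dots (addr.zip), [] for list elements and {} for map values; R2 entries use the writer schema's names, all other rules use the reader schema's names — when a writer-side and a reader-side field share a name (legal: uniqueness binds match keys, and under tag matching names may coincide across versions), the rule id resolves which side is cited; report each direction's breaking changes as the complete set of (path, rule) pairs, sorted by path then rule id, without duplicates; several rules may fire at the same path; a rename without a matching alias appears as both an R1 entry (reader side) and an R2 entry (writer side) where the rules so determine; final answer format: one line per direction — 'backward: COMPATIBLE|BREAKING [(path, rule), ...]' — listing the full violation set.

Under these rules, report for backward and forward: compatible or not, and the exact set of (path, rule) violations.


in Invoice below, arrows point writer -> reader
backward for Invoice (reader v2, writer v1):
  role: Kind -> Kind, writer optional; from role
  tags: list<int32> -> list<int32>, writer optional; from tags
  geo: Address -> Address, writer optional; from geo
  retries: int64 -> int64, writer required; from retries
  weight: no writer match
  zip: int64 -> int64, writer required; from zip
  writer field weight has no reader counterpart
  writer field checksum has no reader counterpart
  geo.attempts: int64 -> int64, writer required; from geo.attempts
  geo.locale: string -> string, writer required; from geo.locale
  geo.duration: int32 -> int32, writer optional; from geo.duration
  geo.quantity: int64 -> int64, writer optional; from geo.quantity
  nothing fires on Invoice: backward is COMPATIBLE
forward for Invoice (reader v1, writer v2):
  role: Kind -> Kind, writer optional; from role
  tags: list<int32> -> list<int32>, writer optional; from tags
  geo: Address -> Address, writer optional; from geo
  retries: int64 -> int64, writer required; from retries
  weight: no writer match
  zip: int64 -> int64, writer required; from zip
  checksum: no writer match
  writer field weight has no reader counterpart
  geo.attempts: int64 -> int64, writer required; from geo.attempts
  geo.locale: string -> string, writer required; from geo.locale
  geo.duration: int32 -> int32, writer optional; from geo.duration
  geo.quantity: int64 -> int64, writer required; from geo.quantity
  nothing fires on Invoice: forward is COMPATIBLE

backward: COMPATIBLE []; forward: COMPATIBLE []


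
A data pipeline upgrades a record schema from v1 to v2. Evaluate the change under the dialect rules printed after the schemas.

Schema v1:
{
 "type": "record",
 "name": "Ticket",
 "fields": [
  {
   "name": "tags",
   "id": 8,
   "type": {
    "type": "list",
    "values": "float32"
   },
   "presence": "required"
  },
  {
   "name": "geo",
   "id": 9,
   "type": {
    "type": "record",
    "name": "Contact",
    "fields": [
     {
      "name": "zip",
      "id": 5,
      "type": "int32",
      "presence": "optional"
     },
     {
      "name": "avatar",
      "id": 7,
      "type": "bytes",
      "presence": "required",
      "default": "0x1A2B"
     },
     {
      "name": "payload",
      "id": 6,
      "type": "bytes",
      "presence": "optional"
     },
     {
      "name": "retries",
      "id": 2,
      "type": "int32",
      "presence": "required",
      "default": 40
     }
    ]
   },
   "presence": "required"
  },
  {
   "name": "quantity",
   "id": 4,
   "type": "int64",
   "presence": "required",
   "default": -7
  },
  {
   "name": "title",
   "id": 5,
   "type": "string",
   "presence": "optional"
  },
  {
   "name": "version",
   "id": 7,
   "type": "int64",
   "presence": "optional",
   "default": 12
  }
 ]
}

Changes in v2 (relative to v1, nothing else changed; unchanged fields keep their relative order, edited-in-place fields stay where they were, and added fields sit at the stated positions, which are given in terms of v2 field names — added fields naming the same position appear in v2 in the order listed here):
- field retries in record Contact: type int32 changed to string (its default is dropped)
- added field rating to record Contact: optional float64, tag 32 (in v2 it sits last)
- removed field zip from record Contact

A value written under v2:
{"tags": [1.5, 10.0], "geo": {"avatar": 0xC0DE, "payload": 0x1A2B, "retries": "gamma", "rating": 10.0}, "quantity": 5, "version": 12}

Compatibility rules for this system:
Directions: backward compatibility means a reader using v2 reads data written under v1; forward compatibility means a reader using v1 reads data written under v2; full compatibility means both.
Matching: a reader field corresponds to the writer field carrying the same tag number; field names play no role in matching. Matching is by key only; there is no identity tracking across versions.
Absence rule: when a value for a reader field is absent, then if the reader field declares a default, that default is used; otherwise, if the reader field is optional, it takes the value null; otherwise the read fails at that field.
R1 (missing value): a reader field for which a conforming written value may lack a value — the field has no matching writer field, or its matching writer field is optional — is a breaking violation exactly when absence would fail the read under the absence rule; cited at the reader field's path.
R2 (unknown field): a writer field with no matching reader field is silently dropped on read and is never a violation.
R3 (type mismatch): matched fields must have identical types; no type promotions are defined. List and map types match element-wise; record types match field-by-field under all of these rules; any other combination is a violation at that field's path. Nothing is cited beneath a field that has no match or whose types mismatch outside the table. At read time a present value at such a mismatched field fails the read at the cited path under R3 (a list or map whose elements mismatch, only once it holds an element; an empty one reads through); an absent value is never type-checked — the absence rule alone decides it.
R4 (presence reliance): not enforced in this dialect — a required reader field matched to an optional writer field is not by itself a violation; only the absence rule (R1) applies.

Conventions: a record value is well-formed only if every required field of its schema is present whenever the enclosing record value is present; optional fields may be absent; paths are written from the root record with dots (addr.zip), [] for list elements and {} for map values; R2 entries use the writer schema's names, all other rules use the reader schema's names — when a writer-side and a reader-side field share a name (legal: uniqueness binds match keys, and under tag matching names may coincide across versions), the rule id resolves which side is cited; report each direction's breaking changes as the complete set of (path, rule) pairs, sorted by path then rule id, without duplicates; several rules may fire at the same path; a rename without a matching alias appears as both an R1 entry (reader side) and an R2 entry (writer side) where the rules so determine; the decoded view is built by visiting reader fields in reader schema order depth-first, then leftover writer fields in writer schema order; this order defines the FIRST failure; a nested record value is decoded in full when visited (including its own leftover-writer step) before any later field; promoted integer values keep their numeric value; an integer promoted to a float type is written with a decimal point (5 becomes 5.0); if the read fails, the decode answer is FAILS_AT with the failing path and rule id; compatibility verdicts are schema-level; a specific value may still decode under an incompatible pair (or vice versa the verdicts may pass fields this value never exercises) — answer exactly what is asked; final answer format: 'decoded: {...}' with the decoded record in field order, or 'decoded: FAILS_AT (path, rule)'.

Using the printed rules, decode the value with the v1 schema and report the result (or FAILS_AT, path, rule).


arrows below run writer -> reader for Ticket
decode (reader v1):
  tags := [1.5, 10.0]
  geo.zip := null (not supplied -> null)
  geo.avatar := 0xC0DE
  geo.payload := 0x1A2B
  read fails at geo.retries under R3
  => FAILS_AT (geo.retries, R3)
the rest of the Ticket diff is inert for this question:
  added field rating to record Contact: optional float64, tag 32 (in v2 it sits last) -> triggers nothing under the printed rules; the Ticket answer is the same either way
  removed field zip from record Contact -> triggers nothing under the printed rules; the Ticket answer is the same either way

decoded: FAILS_AT (geo.retries, R3)


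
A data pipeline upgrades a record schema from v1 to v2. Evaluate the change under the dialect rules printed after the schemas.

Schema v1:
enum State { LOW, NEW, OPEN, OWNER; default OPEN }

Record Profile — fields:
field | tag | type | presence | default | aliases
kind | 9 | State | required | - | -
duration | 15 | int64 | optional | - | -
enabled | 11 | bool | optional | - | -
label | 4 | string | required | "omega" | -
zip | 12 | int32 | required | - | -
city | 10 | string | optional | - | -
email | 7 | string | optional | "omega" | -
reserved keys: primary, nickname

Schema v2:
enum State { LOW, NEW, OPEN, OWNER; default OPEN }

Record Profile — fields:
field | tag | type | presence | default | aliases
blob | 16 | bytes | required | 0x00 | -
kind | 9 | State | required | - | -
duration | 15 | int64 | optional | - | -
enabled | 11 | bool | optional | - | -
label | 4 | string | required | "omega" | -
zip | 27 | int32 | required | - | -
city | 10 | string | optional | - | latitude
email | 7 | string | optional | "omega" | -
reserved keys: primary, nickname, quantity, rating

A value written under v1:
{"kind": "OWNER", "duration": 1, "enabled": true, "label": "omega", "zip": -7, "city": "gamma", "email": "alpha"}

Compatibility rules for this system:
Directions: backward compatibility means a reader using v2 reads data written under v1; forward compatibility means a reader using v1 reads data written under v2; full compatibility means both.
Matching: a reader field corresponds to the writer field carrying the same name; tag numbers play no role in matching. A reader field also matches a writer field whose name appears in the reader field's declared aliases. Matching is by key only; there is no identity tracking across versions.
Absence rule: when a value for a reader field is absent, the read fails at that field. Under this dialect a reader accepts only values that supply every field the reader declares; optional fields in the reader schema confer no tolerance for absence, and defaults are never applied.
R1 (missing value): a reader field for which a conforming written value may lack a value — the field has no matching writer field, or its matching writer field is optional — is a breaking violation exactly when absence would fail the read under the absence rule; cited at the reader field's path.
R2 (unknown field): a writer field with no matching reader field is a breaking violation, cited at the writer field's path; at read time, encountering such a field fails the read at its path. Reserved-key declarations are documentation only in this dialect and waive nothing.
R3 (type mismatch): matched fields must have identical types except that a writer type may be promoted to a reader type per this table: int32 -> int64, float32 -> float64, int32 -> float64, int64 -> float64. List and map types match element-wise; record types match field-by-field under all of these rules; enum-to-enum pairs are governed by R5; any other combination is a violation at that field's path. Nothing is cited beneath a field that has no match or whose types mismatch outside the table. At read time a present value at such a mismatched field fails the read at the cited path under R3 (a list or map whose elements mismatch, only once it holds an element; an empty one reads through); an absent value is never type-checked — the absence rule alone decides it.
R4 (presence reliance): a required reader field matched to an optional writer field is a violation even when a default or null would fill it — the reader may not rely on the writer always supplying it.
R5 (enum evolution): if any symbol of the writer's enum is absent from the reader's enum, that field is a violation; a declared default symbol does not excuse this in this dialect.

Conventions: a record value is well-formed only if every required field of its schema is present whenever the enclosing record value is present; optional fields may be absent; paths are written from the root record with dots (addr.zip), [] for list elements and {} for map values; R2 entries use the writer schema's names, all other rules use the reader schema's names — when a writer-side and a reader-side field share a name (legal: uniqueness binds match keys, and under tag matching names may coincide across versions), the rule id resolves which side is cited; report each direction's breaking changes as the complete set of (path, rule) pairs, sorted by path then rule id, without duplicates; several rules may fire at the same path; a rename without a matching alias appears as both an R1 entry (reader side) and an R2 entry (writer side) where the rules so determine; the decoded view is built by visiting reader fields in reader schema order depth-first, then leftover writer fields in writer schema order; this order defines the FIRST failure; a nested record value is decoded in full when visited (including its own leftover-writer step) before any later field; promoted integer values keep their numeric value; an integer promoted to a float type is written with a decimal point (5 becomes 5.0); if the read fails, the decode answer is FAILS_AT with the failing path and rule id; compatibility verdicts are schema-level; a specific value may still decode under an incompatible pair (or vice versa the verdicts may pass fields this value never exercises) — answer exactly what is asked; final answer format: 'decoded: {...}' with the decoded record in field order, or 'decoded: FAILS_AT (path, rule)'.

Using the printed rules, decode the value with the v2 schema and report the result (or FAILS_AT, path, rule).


decoded: FAILS_AT (blob, R1)

the writer's type comes first in each Profile pair
migrating the Profile value to v2:
  read fails at blob under R1 (no fill)
  => FAILS_AT (blob, R1)
checking off the Profile differences that do not matter here:
  field zip in record Profile: tag 12 changed to 27 -> inert under this dialect — no rule fires on Profile and the result does not move


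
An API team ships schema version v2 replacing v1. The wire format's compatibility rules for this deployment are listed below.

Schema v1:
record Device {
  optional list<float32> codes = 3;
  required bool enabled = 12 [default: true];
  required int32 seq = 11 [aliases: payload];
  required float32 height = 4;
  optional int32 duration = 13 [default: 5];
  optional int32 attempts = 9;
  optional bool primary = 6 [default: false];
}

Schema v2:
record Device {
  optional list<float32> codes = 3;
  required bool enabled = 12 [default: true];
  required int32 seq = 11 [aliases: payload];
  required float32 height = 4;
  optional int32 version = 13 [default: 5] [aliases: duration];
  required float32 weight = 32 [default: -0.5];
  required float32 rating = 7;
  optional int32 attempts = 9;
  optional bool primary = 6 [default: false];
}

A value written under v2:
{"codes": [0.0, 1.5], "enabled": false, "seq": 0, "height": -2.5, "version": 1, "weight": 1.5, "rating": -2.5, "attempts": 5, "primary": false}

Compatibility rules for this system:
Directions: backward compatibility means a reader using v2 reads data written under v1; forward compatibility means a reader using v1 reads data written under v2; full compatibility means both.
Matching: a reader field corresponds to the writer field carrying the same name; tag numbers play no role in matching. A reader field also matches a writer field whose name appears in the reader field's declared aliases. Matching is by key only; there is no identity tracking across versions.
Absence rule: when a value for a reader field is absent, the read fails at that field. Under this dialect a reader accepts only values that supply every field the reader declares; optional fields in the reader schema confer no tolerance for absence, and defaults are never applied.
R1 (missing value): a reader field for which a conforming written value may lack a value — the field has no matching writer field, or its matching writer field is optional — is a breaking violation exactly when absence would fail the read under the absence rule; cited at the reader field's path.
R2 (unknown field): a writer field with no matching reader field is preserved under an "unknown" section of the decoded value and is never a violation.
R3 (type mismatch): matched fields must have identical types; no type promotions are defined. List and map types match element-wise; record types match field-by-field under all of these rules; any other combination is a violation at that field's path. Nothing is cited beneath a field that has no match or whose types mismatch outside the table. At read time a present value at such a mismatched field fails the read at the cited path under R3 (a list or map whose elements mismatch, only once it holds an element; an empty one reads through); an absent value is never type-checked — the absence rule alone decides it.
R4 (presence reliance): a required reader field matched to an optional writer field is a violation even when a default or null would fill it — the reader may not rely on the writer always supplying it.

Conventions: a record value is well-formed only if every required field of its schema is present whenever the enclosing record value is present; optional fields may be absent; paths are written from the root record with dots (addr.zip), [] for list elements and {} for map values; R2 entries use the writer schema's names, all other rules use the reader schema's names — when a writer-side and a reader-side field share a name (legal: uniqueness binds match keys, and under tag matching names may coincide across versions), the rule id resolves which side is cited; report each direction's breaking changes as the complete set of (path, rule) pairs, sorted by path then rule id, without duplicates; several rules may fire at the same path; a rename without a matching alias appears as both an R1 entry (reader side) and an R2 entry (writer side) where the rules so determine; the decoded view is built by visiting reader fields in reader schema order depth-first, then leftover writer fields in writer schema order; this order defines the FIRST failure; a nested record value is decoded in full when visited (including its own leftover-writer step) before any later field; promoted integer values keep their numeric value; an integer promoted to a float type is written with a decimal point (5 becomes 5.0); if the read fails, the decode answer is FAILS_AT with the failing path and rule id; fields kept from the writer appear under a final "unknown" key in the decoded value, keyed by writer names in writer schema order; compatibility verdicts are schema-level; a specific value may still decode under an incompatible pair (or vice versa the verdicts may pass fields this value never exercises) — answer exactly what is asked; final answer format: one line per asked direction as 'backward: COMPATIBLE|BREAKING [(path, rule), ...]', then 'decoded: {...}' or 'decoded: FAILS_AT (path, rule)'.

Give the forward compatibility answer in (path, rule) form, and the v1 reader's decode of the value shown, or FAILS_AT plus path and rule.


forward: BREAKING [(attempts, R1), (codes, R1), (duration, R1), (primary, R1)]; decoded: FAILS_AT (duration, R1)

each type pair in Device: writer, then reader
forward analysis of Device with v1 as reader and v2 as writer:
  codes: paired with writer codes (list<float32> -> list<float32>; writer optional)
  enabled: paired with writer enabled (bool -> bool; writer required)
  seq: paired with writer seq (int32 -> int32; writer required)
  height: paired with writer height (float32 -> float32; writer required)
  duration: no writer-side match
  attempts: paired with writer attempts (int32 -> int32; writer optional)
  primary: paired with writer primary (bool -> bool; writer optional)
  writer version: unknown to reader
  writer weight: unknown to reader
  writer rating: unknown to reader
  violation R1 at attempts
  violation R1 at codes
  violation R1 at duration
  violation R1 at primary
  => forward verdict for Device: BREAKING, 4 violation(s)
decode (reader v1):
  codes := [0.0, 1.5]
  enabled := false
  seq := 0
  height := -2.5
  read fails at duration under R1 (no fill)
  => FAILS_AT (duration, R1)
checking off the Device differences that do not matter here:
  added field weight to record Device: required float32, tag 32, default -0.5 (in v2 it sits immediately before attempts) -> its effect on Device is confined to the backward direction, not asked
  added field rating to record Device: required float32, tag 7 (in v2 it sits immediately before attempts) -> its effect on Device is confined to the backward direction, not asked
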